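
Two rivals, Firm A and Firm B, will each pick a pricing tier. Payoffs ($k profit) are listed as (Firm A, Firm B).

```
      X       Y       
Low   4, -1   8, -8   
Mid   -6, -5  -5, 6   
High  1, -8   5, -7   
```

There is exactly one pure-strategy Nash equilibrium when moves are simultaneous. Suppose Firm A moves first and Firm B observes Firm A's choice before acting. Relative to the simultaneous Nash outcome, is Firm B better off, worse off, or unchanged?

worse off

Work backward from Firm B's decision.
- Low: Firm B compares -1, -8 and picks X; Firm A would get 4.
- Mid: Firm B compares -5, 6 and picks Y; Firm A would get -5.
- High: Firm B compares -8, -7 and picks Y; Firm A would get 5.
Maximizing over 4, -5, 5, Firm A chooses High. Subgame-perfect outcome: (High, Y) with payoffs (5, -7).
Under simultaneous play:
Firm A's best replies: X→Low; Y→Low.
Firm B's best replies: Low→X; Mid→Y; High→Y.
Only (Low, X) has each player best-responding; Nash payoffs (4, -1).
Firm B earns -7 sequentially versus -1 at the Nash outcome: worse off.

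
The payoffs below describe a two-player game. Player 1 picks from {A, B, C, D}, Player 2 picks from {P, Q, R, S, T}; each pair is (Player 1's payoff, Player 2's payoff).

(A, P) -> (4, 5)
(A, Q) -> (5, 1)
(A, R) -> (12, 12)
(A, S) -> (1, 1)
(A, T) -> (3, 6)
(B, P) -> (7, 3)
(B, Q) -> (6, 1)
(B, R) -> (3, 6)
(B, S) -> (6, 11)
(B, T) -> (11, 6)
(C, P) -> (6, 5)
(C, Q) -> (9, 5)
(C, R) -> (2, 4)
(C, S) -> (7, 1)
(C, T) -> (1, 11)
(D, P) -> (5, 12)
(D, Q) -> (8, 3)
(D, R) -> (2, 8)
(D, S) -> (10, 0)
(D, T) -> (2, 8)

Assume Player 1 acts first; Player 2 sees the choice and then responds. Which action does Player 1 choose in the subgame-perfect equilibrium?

Work backward from Player 2's decision.
- A: BR = R, leader payoff 12.
- B: BR = S, leader payoff 6.
- C: BR = T, leader payoff 1.
- D: BR = P, leader payoff 5.
Among 12, 6, 1, 5, the best is 12 at A. Subgame-perfect outcome: (A, R) with payoffs (12, 12).

A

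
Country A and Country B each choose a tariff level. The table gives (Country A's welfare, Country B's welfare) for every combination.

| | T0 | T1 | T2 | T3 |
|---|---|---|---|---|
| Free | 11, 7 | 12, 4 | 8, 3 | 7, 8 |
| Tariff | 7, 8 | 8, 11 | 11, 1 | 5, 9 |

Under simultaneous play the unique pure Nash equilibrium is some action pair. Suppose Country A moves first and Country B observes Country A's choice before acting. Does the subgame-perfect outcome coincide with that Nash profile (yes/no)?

Work backward from Country B's decision.
- Free: BR = T3, leader payoff 7.
- Tariff: BR = T1, leader payoff 8.
Maximizing over 7, 8, Country A chooses Tariff. Subgame-perfect outcome: (Tariff, T1) with payoffs (8, 11).
Now find the simultaneous Nash equilibrium.
Country A's best replies: T0→Free; T1→Free; T2→Tariff; T3→Free.
Country B's best replies: Free→T3; Tariff→T1.
The unique mutual best reply is (Free, T3), giving (7, 8).
Sequential outcome (Tariff, T1) differs from the Nash profile (Free, T3).

no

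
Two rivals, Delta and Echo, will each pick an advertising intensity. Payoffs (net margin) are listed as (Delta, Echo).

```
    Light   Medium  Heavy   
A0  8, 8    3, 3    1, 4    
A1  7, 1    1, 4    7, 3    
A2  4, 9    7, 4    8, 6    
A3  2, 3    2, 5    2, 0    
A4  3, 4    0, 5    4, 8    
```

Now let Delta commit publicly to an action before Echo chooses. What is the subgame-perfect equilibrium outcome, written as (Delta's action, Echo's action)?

Work backward from Echo's decision.
- A0: Echo compares 8, 3, 4 and picks Light; Delta would get 8.
- A1: Echo compares 1, 4, 3 and picks Medium; Delta would get 1.
- A2: Echo compares 9, 4, 6 and picks Light; Delta would get 4.
- A3: Echo compares 3, 5, 0 and picks Medium; Delta would get 2.
- A4: Echo compares 4, 5, 8 and picks Heavy; Delta would get 4.
Delta's induced payoffs are 8, 1, 4, 2, 4, so Delta commits to A0. Subgame-perfect outcome: (A0, Light) with payoffs (8, 8).

(A0, Light)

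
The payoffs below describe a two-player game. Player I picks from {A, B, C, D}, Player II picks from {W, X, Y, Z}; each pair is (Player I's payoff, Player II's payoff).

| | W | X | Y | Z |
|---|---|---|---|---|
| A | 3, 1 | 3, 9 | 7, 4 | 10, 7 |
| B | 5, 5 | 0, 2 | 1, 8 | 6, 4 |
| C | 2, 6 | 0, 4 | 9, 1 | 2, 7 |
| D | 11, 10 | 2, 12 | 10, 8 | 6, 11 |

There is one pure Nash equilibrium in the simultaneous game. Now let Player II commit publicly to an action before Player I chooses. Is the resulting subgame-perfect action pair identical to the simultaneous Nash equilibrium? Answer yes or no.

Solve by backward induction (Player II leads).
- W: Player I compares 3, 5, 2, 11 and picks D; Player II would get 10.
- X: Player I compares 3, 0, 0, 2 and picks A; Player II would get 9.
- Y: Player I compares 7, 1, 9, 10 and picks D; Player II would get 8.
- Z: Player I compares 10, 6, 2, 6 and picks A; Player II would get 7.
Among 10, 9, 8, 7, the best is 10 at W. Subgame-perfect outcome: (D, W) with payoffs (11, 10).
Now find the simultaneous Nash equilibrium.
Player I's best replies: W→D; X→A; Y→D; Z→A.
Player II's best replies: A→X; B→Y; C→Z; D→X.
The unique mutual best reply is (A, X), giving (3, 9).
Sequential outcome (D, W) differs from the Nash profile (A, X).

no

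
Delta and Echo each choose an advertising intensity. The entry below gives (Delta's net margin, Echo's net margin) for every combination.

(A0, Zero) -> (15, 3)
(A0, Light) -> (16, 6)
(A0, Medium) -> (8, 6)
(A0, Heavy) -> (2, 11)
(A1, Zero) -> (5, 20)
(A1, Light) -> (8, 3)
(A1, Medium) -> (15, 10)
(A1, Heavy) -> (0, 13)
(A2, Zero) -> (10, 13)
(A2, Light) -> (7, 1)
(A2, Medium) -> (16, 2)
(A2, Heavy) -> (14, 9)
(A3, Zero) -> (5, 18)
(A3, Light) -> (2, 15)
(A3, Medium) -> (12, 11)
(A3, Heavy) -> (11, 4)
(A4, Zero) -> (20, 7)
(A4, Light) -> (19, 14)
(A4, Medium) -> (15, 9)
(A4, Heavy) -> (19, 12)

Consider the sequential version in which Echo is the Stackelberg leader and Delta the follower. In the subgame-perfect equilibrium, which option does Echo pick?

Delta best-responds to each possible Echo move:
- Zero: BR = A4, leader payoff 7.
- Light: BR = A4, leader payoff 14.
- Medium: BR = A2, leader payoff 2.
- Heavy: BR = A4, leader payoff 12.
Maximizing over 7, 14, 2, 12, Echo chooses Light. Subgame-perfect outcome: (A4, Light) with payoffs (19, 14).

Light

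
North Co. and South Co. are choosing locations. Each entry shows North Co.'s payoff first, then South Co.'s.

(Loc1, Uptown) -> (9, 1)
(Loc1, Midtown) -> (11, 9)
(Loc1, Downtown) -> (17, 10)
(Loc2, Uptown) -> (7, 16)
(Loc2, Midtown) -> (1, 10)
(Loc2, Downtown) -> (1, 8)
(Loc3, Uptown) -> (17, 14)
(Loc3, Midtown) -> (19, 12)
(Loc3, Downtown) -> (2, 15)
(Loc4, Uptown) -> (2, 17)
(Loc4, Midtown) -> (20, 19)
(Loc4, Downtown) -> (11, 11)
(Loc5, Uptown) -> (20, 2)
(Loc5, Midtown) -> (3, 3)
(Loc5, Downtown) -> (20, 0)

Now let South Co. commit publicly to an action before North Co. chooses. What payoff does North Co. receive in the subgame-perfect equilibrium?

20

Backward induction with South Co. moving first.
- Uptown → North Co. plays Loc5 (best of 9, 7, 17, 2, 20); South Co. gets 2.
- Midtown → North Co. plays Loc4 (best of 11, 1, 19, 20, 3); South Co. gets 19.
- Downtown → North Co. plays Loc5 (best of 17, 1, 2, 11, 20); South Co. gets 0.
South Co.'s induced payoffs are 2, 19, 0, so South Co. commits to Midtown. Subgame-perfect outcome: (Loc4, Midtown) with payoffs (20, 19).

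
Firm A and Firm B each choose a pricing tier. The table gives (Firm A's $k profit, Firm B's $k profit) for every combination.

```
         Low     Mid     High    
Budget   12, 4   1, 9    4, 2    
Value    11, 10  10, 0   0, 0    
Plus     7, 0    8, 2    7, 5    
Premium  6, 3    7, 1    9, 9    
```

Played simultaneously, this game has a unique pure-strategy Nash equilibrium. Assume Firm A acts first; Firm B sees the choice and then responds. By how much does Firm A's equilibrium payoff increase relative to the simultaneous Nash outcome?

2

Solve by backward induction (Firm A leads).
- Budget: BR = Mid, leader payoff 1.
- Value: BR = Low, leader payoff 11.
- Plus: BR = High, leader payoff 7.
- Premium: BR = High, leader payoff 9.
Maximizing over 1, 11, 7, 9, Firm A chooses Value. Subgame-perfect outcome: (Value, Low) with payoffs (11, 10).
Under simultaneous play:
Firm A's best replies: Low→Budget; Mid→Value; High→Premium.
Firm B's best replies: Budget→Mid; Value→Low; Plus→High; Premium→High.
Only (Premium, High) has each player best-responding; Nash payoffs (9, 9).
Firm A's commitment gain: 11 − 9 = 2.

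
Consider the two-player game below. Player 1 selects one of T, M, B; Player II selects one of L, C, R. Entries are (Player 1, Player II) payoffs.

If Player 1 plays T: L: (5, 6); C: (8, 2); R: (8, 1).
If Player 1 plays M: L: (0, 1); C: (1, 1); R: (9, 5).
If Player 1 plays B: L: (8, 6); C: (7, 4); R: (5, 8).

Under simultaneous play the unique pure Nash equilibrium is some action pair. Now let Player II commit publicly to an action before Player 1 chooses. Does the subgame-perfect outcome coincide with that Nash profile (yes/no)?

no

Backward induction with Player II moving first.
- L → Player 1 plays B (best of 5, 0, 8); Player II gets 6.
- C → Player 1 plays T (best of 8, 1, 7); Player II gets 2.
- R → Player 1 plays M (best of 8, 9, 5); Player II gets 5.
Player II's induced payoffs are 6, 2, 5, so Player II commits to L. Subgame-perfect outcome: (B, L) with payoffs (8, 6).
Under simultaneous play:
Player 1's best replies: L→B; C→T; R→M.
Player II's best replies: T→L; M→R; B→R.
Only (M, R) has each player best-responding; Nash payoffs (9, 5).
Sequential outcome (B, L) differs from the Nash profile (M, R).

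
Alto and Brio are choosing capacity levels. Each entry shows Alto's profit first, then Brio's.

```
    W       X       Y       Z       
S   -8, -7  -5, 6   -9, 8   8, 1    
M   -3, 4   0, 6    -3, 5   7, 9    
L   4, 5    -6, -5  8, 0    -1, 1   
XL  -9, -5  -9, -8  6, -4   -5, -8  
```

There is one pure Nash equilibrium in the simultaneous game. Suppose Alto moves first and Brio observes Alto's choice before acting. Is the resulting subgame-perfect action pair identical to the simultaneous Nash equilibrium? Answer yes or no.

no

Work backward from Brio's decision.
- S: BR = Y, leader payoff -9.
- M: BR = Z, leader payoff 7.
- L: BR = W, leader payoff 4.
- XL: BR = Y, leader payoff 6.
Among -9, 7, 4, 6, the best is 7 at M. Subgame-perfect outcome: (M, Z) with payoffs (7, 9).
For the simultaneous game, intersect best replies.
Alto's best replies: W→L; X→M; Y→L; Z→S.
Brio's best replies: S→Y; M→Z; L→W; XL→Y.
The unique mutual best reply is (L, W), giving (4, 5).
Sequential outcome (M, Z) differs from the Nash profile (L, W).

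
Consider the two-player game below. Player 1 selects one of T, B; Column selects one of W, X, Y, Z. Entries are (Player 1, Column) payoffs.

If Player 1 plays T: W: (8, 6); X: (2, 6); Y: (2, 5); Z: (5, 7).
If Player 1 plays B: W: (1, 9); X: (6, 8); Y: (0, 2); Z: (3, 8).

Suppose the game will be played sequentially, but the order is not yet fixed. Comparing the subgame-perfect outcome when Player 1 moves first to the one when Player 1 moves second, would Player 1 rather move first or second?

If Player 1 leads: Column's best replies are T→Z, B→W; Player 1's induced payoffs 5, 1; outcome (T, Z), payoffs (5, 7).
If Column leads: Player 1's best replies are W→T, X→B, Y→T, Z→T; Column's induced payoffs 6, 8, 5, 7; outcome (B, X), payoffs (6, 8).
Player 1 gets 5 moving first and 6 moving second, so Player 1 prefers to move second.

second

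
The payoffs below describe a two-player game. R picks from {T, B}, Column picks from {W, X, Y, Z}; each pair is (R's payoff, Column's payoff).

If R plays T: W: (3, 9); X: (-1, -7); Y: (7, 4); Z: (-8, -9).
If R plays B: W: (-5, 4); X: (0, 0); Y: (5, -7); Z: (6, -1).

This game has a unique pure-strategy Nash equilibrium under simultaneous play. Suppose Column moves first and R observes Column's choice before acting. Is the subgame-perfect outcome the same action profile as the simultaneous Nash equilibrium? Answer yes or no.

yes

Backward induction with Column moving first.
- W → R plays T (best of 3, -5); Column gets 9.
- X → R plays B (best of -1, 0); Column gets 0.
- Y → R plays T (best of 7, 5); Column gets 4.
- Z → R plays B (best of -8, 6); Column gets -1.
Column's induced payoffs are 9, 0, 4, -1, so Column commits to W. Subgame-perfect outcome: (T, W) with payoffs (3, 9).
Under simultaneous play:
R's best replies: W→T; X→B; Y→T; Z→B.
Column's best replies: T→W; B→W.
Only (T, W) has each player best-responding; Nash payoffs (3, 9).
Sequential outcome (T, W) coincides with the Nash profile (T, W).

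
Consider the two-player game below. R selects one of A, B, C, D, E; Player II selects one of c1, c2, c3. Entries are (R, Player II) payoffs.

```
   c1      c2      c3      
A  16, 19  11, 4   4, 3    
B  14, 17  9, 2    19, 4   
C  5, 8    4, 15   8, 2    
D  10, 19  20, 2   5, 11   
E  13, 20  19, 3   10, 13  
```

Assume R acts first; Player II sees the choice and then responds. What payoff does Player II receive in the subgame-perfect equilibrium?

19

Work backward from Player II's decision.
- A → Player II plays c1 (best of 19, 4, 3); R gets 16.
- B → Player II plays c1 (best of 17, 2, 4); R gets 14.
- C → Player II plays c2 (best of 8, 15, 2); R gets 4.
- D → Player II plays c1 (best of 19, 2, 11); R gets 10.
- E → Player II plays c1 (best of 20, 3, 13); R gets 13.
R's induced payoffs are 16, 14, 4, 10, 13, so R commits to A. Subgame-perfect outcome: (A, c1) with payoffs (16, 19).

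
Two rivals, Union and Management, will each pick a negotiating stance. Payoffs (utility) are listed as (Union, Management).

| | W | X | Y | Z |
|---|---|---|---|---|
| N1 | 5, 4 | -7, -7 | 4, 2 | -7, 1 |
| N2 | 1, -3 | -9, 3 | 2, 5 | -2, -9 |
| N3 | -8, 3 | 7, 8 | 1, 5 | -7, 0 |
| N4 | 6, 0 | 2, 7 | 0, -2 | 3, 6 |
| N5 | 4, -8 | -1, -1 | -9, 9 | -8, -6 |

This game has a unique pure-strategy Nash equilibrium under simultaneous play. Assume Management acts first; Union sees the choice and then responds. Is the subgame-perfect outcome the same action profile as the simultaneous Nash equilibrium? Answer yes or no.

Solve by backward induction (Management leads).
- W: Union compares 5, 1, -8, 6, 4 and picks N4; Management would get 0.
- X: Union compares -7, -9, 7, 2, -1 and picks N3; Management would get 8.
- Y: Union compares 4, 2, 1, 0, -9 and picks N1; Management would get 2.
- Z: Union compares -7, -2, -7, 3, -8 and picks N4; Management would get 6.
Among 0, 8, 2, 6, the best is 8 at X. Subgame-perfect outcome: (N3, X) with payoffs (7, 8).
For the simultaneous game, intersect best replies.
Union's best replies: W→N4; X→N3; Y→N1; Z→N4.
Management's best replies: N1→W; N2→Y; N3→X; N4→X; N5→Y.
The unique mutual best reply is (N3, X), giving (7, 8).
Sequential outcome (N3, X) coincides with the Nash profile (N3, X).

yes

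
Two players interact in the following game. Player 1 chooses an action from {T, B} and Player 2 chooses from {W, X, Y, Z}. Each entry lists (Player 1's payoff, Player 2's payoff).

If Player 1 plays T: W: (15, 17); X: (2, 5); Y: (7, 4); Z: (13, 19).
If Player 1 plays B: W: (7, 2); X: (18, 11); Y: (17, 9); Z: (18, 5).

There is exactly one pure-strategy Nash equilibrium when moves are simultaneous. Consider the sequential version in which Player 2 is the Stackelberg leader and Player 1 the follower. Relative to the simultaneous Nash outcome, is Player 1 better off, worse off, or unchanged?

Backward induction with Player 2 moving first.
- W: Player 1 compares 15, 7 and picks T; Player 2 would get 17.
- X: Player 1 compares 2, 18 and picks B; Player 2 would get 11.
- Y: Player 1 compares 7, 17 and picks B; Player 2 would get 9.
- Z: Player 1 compares 13, 18 and picks B; Player 2 would get 5.
Player 2's induced payoffs are 17, 11, 9, 5, so Player 2 commits to W. Subgame-perfect outcome: (T, W) with payoffs (15, 17).
For the simultaneous game, intersect best replies.
Player 1's best replies: W→T; X→B; Y→B; Z→B.
Player 2's best replies: T→Z; B→X.
The unique mutual best reply is (B, X), giving (18, 11).
Player 1 earns 15 sequentially versus 18 at the Nash outcome: worse off.

worse off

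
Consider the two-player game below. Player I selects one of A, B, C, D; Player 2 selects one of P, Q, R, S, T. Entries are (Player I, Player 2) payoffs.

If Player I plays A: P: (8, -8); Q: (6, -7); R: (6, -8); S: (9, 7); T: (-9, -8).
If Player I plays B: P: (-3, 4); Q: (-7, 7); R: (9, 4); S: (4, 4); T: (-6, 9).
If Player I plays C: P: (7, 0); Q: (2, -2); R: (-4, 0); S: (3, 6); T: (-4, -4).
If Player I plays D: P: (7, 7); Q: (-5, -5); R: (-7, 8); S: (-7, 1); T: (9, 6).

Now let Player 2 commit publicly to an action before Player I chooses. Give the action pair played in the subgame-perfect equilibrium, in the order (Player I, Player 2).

Solve by backward induction (Player 2 leads).
- P → Player I plays A (best of 8, -3, 7, 7); Player 2 gets -8.
- Q → Player I plays A (best of 6, -7, 2, -5); Player 2 gets -7.
- R → Player I plays B (best of 6, 9, -4, -7); Player 2 gets 4.
- S → Player I plays A (best of 9, 4, 3, -7); Player 2 gets 7.
- T → Player I plays D (best of -9, -6, -4, 9); Player 2 gets 6.
Player 2's induced payoffs are -8, -7, 4, 7, 6, so Player 2 commits to S. Subgame-perfect outcome: (A, S) with payoffs (9, 7).

(A, S)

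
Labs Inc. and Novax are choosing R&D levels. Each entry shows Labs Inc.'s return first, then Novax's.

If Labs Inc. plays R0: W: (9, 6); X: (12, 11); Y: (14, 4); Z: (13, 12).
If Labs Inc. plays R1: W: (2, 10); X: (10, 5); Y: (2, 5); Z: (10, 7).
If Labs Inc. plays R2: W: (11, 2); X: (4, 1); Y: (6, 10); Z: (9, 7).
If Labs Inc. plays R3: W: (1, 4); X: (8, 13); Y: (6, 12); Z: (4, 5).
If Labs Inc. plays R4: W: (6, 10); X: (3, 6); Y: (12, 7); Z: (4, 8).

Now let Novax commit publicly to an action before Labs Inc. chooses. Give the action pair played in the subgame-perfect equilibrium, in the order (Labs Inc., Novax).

Solve by backward induction (Novax leads).
- W: BR = R2, leader payoff 2.
- X: BR = R0, leader payoff 11.
- Y: BR = R0, leader payoff 4.
- Z: BR = R0, leader payoff 12.
Maximizing over 2, 11, 4, 12, Novax chooses Z. Subgame-perfect outcome: (R0, Z) with payoffs (13, 12).

(R0, Z)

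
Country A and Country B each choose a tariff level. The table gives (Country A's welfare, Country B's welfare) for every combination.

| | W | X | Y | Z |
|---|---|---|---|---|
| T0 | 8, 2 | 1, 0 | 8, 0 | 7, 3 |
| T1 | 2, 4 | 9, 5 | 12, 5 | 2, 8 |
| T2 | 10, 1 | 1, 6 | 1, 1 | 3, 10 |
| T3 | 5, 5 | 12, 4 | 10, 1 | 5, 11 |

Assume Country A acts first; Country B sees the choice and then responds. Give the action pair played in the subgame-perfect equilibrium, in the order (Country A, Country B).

Backward induction with Country A moving first.
- T0: BR = Z, leader payoff 7.
- T1: BR = Z, leader payoff 2.
- T2: BR = Z, leader payoff 3.
- T3: BR = Z, leader payoff 5.
Country A's induced payoffs are 7, 2, 3, 5, so Country A commits to T0. Subgame-perfect outcome: (T0, Z) with payoffs (7, 3).

(T0, Z)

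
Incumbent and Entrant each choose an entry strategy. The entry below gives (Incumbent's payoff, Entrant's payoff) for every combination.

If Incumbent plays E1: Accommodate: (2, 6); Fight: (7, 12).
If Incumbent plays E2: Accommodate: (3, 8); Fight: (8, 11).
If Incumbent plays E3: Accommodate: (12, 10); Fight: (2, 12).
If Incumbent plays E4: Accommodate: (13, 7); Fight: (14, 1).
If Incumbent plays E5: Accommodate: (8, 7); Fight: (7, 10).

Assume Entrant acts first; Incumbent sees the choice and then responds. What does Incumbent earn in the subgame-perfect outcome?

Work backward from Incumbent's decision.
- Accommodate: Incumbent compares 2, 3, 12, 13, 8 and picks E4; Entrant would get 7.
- Fight: Incumbent compares 7, 8, 2, 14, 7 and picks E4; Entrant would get 1.
Maximizing over 7, 1, Entrant chooses Accommodate. Subgame-perfect outcome: (E4, Accommodate) with payoffs (13, 7).

13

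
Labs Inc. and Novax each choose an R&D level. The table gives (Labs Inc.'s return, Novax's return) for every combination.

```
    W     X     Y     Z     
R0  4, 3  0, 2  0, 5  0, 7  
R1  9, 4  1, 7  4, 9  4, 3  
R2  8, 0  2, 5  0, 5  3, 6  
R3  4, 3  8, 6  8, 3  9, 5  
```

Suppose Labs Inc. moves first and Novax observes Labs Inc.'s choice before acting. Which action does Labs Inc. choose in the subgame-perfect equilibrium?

Novax best-responds to each possible Labs Inc. move:
- R0 → Novax plays Z (best of 3, 2, 5, 7); Labs Inc. gets 0.
- R1 → Novax plays Y (best of 4, 7, 9, 3); Labs Inc. gets 4.
- R2 → Novax plays Z (best of 0, 5, 5, 6); Labs Inc. gets 3.
- R3 → Novax plays X (best of 3, 6, 3, 5); Labs Inc. gets 8.
Labs Inc.'s induced payoffs are 0, 4, 3, 8, so Labs Inc. commits to R3. Subgame-perfect outcome: (R3, X) with payoffs (8, 6).

R3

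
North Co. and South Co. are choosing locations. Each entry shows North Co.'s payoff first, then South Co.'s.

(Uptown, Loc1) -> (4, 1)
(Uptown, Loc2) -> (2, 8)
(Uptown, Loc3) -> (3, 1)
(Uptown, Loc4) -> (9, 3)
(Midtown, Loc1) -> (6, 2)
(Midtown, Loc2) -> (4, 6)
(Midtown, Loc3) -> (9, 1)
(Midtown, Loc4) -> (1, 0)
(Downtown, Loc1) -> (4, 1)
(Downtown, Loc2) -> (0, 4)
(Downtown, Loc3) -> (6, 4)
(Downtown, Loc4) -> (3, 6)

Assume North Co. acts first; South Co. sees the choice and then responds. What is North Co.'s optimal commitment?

Solve by backward induction (North Co. leads).
- Uptown: BR = Loc2, leader payoff 2.
- Midtown: BR = Loc2, leader payoff 4.
- Downtown: BR = Loc4, leader payoff 3.
Maximizing over 2, 4, 3, North Co. chooses Midtown. Subgame-perfect outcome: (Midtown, Loc2) with payoffs (4, 6).

Midtown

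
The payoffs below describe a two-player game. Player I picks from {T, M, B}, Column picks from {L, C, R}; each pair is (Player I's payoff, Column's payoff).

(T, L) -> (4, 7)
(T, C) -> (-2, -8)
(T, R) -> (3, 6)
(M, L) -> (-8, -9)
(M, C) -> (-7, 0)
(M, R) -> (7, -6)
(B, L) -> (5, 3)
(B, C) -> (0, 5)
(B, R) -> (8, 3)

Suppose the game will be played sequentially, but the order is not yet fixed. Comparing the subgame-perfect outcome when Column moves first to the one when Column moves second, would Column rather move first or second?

If Player I leads: Column's best replies are T→L, M→C, B→C; Player I's induced payoffs 4, -7, 0; outcome (T, L), payoffs (4, 7).
If Column leads: Player I's best replies are L→B, C→B, R→B; Column's induced payoffs 3, 5, 3; outcome (B, C), payoffs (0, 5).
Column gets 5 moving first and 7 moving second, so Column prefers to move second.

second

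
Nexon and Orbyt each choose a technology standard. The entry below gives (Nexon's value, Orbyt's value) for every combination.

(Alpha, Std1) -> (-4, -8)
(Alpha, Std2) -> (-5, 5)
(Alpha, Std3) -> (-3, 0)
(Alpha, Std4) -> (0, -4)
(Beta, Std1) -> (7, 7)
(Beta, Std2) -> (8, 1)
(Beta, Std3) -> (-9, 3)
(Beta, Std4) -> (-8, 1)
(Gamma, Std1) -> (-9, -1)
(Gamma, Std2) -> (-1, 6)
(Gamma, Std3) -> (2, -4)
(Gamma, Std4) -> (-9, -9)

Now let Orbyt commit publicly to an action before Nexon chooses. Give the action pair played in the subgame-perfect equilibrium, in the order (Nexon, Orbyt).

Backward induction with Orbyt moving first.
- Std1 → Nexon plays Beta (best of -4, 7, -9); Orbyt gets 7.
- Std2 → Nexon plays Beta (best of -5, 8, -1); Orbyt gets 1.
- Std3 → Nexon plays Gamma (best of -3, -9, 2); Orbyt gets -4.
- Std4 → Nexon plays Alpha (best of 0, -8, -9); Orbyt gets -4.
Maximizing over 7, 1, -4, -4, Orbyt chooses Std1. Subgame-perfect outcome: (Beta, Std1) with payoffs (7, 7).

(Beta, Std1)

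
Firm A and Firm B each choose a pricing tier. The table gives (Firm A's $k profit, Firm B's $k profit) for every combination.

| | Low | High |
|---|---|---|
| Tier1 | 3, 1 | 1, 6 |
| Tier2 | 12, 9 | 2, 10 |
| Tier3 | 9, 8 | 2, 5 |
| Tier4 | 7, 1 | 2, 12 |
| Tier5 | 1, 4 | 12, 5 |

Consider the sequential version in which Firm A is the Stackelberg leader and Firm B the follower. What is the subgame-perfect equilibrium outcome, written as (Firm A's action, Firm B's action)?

(Tier5, High)

Solve by backward induction (Firm A leads).
- Tier1 → Firm B plays High (best of 1, 6); Firm A gets 1.
- Tier2 → Firm B plays High (best of 9, 10); Firm A gets 2.
- Tier3 → Firm B plays Low (best of 8, 5); Firm A gets 9.
- Tier4 → Firm B plays High (best of 1, 12); Firm A gets 2.
- Tier5 → Firm B plays High (best of 4, 5); Firm A gets 12.
Maximizing over 1, 2, 9, 2, 12, Firm A chooses Tier5. Subgame-perfect outcome: (Tier5, High) with payoffs (12, 5).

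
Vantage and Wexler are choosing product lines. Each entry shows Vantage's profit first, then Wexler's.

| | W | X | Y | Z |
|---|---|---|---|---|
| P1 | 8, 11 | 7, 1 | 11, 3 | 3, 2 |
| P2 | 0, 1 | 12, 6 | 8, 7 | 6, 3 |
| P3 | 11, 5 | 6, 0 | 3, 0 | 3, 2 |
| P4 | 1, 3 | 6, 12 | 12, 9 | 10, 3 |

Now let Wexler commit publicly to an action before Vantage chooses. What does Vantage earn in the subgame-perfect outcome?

12

Backward induction with Wexler moving first.
- W: Vantage compares 8, 0, 11, 1 and picks P3; Wexler would get 5.
- X: Vantage compares 7, 12, 6, 6 and picks P2; Wexler would get 6.
- Y: Vantage compares 11, 8, 3, 12 and picks P4; Wexler would get 9.
- Z: Vantage compares 3, 6, 3, 10 and picks P4; Wexler would get 3.
Maximizing over 5, 6, 9, 3, Wexler chooses Y. Subgame-perfect outcome: (P4, Y) with payoffs (12, 9).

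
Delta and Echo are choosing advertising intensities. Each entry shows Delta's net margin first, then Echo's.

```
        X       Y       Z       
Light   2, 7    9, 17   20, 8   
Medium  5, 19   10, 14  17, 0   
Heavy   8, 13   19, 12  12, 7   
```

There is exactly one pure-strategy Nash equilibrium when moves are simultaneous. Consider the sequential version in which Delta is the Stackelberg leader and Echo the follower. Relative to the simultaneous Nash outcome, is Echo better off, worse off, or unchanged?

better off

Solve by backward induction (Delta leads).
- Light: BR = Y, leader payoff 9.
- Medium: BR = X, leader payoff 5.
- Heavy: BR = X, leader payoff 8.
Maximizing over 9, 5, 8, Delta chooses Light. Subgame-perfect outcome: (Light, Y) with payoffs (9, 17).
Now find the simultaneous Nash equilibrium.
Delta's best replies: X→Heavy; Y→Heavy; Z→Light.
Echo's best replies: Light→Y; Medium→X; Heavy→X.
The unique mutual best reply is (Heavy, X), giving (8, 13).
Echo earns 17 sequentially versus 13 at the Nash outcome: better off.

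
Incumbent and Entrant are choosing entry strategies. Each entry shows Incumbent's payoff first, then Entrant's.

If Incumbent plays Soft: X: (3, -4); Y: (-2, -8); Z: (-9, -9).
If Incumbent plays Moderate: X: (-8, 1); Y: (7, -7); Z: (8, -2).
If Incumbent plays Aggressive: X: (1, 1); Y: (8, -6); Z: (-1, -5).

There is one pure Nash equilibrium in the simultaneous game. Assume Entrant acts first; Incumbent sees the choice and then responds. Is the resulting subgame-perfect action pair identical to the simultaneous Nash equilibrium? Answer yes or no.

Solve by backward induction (Entrant leads).
- X → Incumbent plays Soft (best of 3, -8, 1); Entrant gets -4.
- Y → Incumbent plays Aggressive (best of -2, 7, 8); Entrant gets -6.
- Z → Incumbent plays Moderate (best of -9, 8, -1); Entrant gets -2.
Entrant's induced payoffs are -4, -6, -2, so Entrant commits to Z. Subgame-perfect outcome: (Moderate, Z) with payoffs (8, -2).
Now find the simultaneous Nash equilibrium.
Incumbent's best replies: X→Soft; Y→Aggressive; Z→Moderate.
Entrant's best replies: Soft→X; Moderate→X; Aggressive→X.
The unique mutual best reply is (Soft, X), giving (3, -4).
Sequential outcome (Moderate, Z) differs from the Nash profile (Soft, X).

no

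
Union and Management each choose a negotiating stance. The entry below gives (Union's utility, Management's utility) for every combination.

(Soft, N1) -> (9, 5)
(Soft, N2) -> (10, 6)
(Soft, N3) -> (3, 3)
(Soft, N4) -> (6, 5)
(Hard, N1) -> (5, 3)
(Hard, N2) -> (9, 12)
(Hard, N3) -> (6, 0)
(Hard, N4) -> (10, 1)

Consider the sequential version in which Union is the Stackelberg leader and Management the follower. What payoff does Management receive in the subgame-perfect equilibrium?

6

Management best-responds to each possible Union move:
- Soft: Management compares 5, 6, 3, 5 and picks N2; Union would get 10.
- Hard: Management compares 3, 12, 0, 1 and picks N2; Union would get 9.
Union's induced payoffs are 10, 9, so Union commits to Soft. Subgame-perfect outcome: (Soft, N2) with payoffs (10, 6).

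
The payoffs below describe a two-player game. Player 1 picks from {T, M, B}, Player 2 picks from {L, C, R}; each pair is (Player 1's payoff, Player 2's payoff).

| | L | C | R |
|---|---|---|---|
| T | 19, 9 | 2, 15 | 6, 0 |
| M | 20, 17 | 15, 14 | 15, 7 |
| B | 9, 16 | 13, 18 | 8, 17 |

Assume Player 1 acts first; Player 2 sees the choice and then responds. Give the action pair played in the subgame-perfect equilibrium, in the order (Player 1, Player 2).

(M, L)

Player 2 best-responds to each possible Player 1 move:
- T: Player 2 compares 9, 15, 0 and picks C; Player 1 would get 2.
- M: Player 2 compares 17, 14, 7 and picks L; Player 1 would get 20.
- B: Player 2 compares 16, 18, 17 and picks C; Player 1 would get 13.
Maximizing over 2, 20, 13, Player 1 chooses M. Subgame-perfect outcome: (M, L) with payoffs (20, 17).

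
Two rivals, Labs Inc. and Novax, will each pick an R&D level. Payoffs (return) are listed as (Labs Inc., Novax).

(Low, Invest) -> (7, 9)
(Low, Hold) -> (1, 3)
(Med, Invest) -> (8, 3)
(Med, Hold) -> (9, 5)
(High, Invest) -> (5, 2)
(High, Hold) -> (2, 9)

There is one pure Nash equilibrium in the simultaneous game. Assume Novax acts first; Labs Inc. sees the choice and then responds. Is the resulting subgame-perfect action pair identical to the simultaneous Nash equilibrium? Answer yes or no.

Labs Inc. best-responds to each possible Novax move:
- Invest: BR = Med, leader payoff 3.
- Hold: BR = Med, leader payoff 5.
Maximizing over 3, 5, Novax chooses Hold. Subgame-perfect outcome: (Med, Hold) with payoffs (9, 5).
Now find the simultaneous Nash equilibrium.
Labs Inc.'s best replies: Invest→Med; Hold→Med.
Novax's best replies: Low→Invest; Med→Hold; High→Hold.
Only (Med, Hold) has each player best-responding; Nash payoffs (9, 5).
Sequential outcome (Med, Hold) coincides with the Nash profile (Med, Hold).

yes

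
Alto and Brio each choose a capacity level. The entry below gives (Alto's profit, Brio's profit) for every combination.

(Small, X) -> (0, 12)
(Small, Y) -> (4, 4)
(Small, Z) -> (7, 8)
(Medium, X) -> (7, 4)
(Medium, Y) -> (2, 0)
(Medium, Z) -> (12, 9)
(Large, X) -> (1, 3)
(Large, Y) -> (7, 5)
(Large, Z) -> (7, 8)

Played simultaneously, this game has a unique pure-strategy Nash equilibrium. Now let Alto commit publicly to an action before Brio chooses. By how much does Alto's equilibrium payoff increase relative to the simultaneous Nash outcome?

Solve by backward induction (Alto leads).
- Small: Brio compares 12, 4, 8 and picks X; Alto would get 0.
- Medium: Brio compares 4, 0, 9 and picks Z; Alto would get 12.
- Large: Brio compares 3, 5, 8 and picks Z; Alto would get 7.
Among 0, 12, 7, the best is 12 at Medium. Subgame-perfect outcome: (Medium, Z) with payoffs (12, 9).
Under simultaneous play:
Alto's best replies: X→Medium; Y→Large; Z→Medium.
Brio's best replies: Small→X; Medium→Z; Large→Z.
Only (Medium, Z) has each player best-responding; Nash payoffs (12, 9).
Alto's commitment gain: 12 − 12 = 0.

0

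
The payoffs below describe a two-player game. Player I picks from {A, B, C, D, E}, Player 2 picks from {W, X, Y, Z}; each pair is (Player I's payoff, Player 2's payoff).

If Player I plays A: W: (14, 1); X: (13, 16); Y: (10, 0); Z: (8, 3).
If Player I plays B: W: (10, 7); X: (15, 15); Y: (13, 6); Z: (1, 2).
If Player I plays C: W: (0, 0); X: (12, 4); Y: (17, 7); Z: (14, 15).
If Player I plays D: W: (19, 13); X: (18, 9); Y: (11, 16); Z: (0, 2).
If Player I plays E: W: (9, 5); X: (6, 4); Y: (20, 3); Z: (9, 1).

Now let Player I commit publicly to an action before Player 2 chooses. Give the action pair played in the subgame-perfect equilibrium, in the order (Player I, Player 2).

Work backward from Player 2's decision.
- A: Player 2 compares 1, 16, 0, 3 and picks X; Player I would get 13.
- B: Player 2 compares 7, 15, 6, 2 and picks X; Player I would get 15.
- C: Player 2 compares 0, 4, 7, 15 and picks Z; Player I would get 14.
- D: Player 2 compares 13, 9, 16, 2 and picks Y; Player I would get 11.
- E: Player 2 compares 5, 4, 3, 1 and picks W; Player I would get 9.
Among 13, 15, 14, 11, 9, the best is 15 at B. Subgame-perfect outcome: (B, X) with payoffs (15, 15).

(B, X)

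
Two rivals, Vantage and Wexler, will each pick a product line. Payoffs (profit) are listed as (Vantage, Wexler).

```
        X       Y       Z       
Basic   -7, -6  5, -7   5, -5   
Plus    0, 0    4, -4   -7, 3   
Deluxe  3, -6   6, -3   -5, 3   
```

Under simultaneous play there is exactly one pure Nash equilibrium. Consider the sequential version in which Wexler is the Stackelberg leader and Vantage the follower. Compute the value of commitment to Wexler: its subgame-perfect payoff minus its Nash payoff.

Vantage best-responds to each possible Wexler move:
- X: Vantage compares -7, 0, 3 and picks Deluxe; Wexler would get -6.
- Y: Vantage compares 5, 4, 6 and picks Deluxe; Wexler would get -3.
- Z: Vantage compares 5, -7, -5 and picks Basic; Wexler would get -5.
Wexler's induced payoffs are -6, -3, -5, so Wexler commits to Y. Subgame-perfect outcome: (Deluxe, Y) with payoffs (6, -3).
Now find the simultaneous Nash equilibrium.
Vantage's best replies: X→Deluxe; Y→Deluxe; Z→Basic.
Wexler's best replies: Basic→Z; Plus→Z; Deluxe→Z.
The unique mutual best reply is (Basic, Z), giving (5, -5).
Wexler's commitment gain: -3 − -5 = 2.

2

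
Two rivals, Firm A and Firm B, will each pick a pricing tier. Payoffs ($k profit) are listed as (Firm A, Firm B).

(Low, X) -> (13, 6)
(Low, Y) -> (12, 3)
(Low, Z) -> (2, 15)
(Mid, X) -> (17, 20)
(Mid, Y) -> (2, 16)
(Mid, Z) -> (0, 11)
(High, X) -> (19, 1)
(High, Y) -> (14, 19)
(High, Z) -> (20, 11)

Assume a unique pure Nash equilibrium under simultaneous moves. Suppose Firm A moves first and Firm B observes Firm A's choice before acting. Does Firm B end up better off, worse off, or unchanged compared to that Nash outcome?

better off

Work backward from Firm B's decision.
- Low → Firm B plays Z (best of 6, 3, 15); Firm A gets 2.
- Mid → Firm B plays X (best of 20, 16, 11); Firm A gets 17.
- High → Firm B plays Y (best of 1, 19, 11); Firm A gets 14.
Maximizing over 2, 17, 14, Firm A chooses Mid. Subgame-perfect outcome: (Mid, X) with payoffs (17, 20).
For the simultaneous game, intersect best replies.
Firm A's best replies: X→High; Y→High; Z→High.
Firm B's best replies: Low→Z; Mid→X; High→Y.
Only (High, Y) has each player best-responding; Nash payoffs (14, 19).
Firm B earns 20 sequentially versus 19 at the Nash outcome: better off.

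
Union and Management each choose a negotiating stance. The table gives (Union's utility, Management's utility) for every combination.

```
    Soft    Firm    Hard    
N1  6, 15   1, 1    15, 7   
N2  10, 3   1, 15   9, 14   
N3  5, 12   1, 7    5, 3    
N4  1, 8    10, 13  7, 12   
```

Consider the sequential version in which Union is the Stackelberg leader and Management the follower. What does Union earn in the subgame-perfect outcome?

Work backward from Management's decision.
- N1 → Management plays Soft (best of 15, 1, 7); Union gets 6.
- N2 → Management plays Firm (best of 3, 15, 14); Union gets 1.
- N3 → Management plays Soft (best of 12, 7, 3); Union gets 5.
- N4 → Management plays Firm (best of 8, 13, 12); Union gets 10.
Union's induced payoffs are 6, 1, 5, 10, so Union commits to N4. Subgame-perfect outcome: (N4, Firm) with payoffs (10, 13).

10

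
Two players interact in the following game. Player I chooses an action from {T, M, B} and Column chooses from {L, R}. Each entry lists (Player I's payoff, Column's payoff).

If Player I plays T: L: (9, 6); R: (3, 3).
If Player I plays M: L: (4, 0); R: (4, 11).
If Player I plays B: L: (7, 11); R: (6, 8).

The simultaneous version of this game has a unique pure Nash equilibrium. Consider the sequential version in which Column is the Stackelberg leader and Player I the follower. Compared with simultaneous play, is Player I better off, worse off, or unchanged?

Backward induction with Column moving first.
- L → Player I plays T (best of 9, 4, 7); Column gets 6.
- R → Player I plays B (best of 3, 4, 6); Column gets 8.
Column's induced payoffs are 6, 8, so Column commits to R. Subgame-perfect outcome: (B, R) with payoffs (6, 8).
For the simultaneous game, intersect best replies.
Player I's best replies: L→T; R→B.
Column's best replies: T→L; M→R; B→L.
The unique mutual best reply is (T, L), giving (9, 6).
Player I earns 6 sequentially versus 9 at the Nash outcome: worse off.

worse off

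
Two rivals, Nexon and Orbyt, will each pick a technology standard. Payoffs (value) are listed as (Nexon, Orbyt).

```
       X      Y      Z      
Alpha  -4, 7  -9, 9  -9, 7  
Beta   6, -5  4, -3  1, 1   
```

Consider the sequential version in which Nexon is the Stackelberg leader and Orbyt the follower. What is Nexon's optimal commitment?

Beta

Solve by backward induction (Nexon leads).
- Alpha: BR = Y, leader payoff -9.
- Beta: BR = Z, leader payoff 1.
Among -9, 1, the best is 1 at Beta. Subgame-perfect outcome: (Beta, Z) with payoffs (1, 1).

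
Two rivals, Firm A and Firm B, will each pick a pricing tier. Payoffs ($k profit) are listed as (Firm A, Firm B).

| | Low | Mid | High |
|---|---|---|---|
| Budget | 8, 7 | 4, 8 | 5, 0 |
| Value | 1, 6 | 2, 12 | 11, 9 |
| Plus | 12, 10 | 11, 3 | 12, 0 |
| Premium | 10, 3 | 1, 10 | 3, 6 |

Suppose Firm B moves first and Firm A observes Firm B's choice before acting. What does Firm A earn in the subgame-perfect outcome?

12

Work backward from Firm A's decision.
- Low → Firm A plays Plus (best of 8, 1, 12, 10); Firm B gets 10.
- Mid → Firm A plays Plus (best of 4, 2, 11, 1); Firm B gets 3.
- High → Firm A plays Plus (best of 5, 11, 12, 3); Firm B gets 0.
Maximizing over 10, 3, 0, Firm B chooses Low. Subgame-perfect outcome: (Plus, Low) with payoffs (12, 10).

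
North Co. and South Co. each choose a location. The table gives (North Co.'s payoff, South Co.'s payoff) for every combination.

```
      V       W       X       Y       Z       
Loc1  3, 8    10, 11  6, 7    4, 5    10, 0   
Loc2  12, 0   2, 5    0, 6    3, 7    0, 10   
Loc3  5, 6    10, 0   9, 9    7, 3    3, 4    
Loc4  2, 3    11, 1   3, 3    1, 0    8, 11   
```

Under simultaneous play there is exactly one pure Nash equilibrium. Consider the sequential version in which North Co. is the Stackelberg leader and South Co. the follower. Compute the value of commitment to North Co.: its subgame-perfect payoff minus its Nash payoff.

1

South Co. best-responds to each possible North Co. move:
- Loc1: South Co. compares 8, 11, 7, 5, 0 and picks W; North Co. would get 10.
- Loc2: South Co. compares 0, 5, 6, 7, 10 and picks Z; North Co. would get 0.
- Loc3: South Co. compares 6, 0, 9, 3, 4 and picks X; North Co. would get 9.
- Loc4: South Co. compares 3, 1, 3, 0, 11 and picks Z; North Co. would get 8.
North Co.'s induced payoffs are 10, 0, 9, 8, so North Co. commits to Loc1. Subgame-perfect outcome: (Loc1, W) with payoffs (10, 11).
For the simultaneous game, intersect best replies.
North Co.'s best replies: V→Loc2; W→Loc4; X→Loc3; Y→Loc3; Z→Loc1.
South Co.'s best replies: Loc1→W; Loc2→Z; Loc3→X; Loc4→Z.
Only (Loc3, X) has each player best-responding; Nash payoffs (9, 9).
North Co.'s commitment gain: 10 − 9 = 1.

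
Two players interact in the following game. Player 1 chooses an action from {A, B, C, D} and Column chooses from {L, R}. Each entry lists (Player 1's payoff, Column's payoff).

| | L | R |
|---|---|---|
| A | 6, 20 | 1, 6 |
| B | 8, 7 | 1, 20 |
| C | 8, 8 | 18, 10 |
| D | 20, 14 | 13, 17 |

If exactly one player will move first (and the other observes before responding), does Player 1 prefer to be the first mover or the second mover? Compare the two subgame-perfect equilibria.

If Player 1 leads: Column's best replies are A→L, B→R, C→R, D→R; Player 1's induced payoffs 6, 1, 18, 13; outcome (C, R), payoffs (18, 10).
If Column leads: Player 1's best replies are L→D, R→C; Column's induced payoffs 14, 10; outcome (D, L), payoffs (20, 14).
Player 1 gets 18 moving first and 20 moving second, so Player 1 prefers to move second.

second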